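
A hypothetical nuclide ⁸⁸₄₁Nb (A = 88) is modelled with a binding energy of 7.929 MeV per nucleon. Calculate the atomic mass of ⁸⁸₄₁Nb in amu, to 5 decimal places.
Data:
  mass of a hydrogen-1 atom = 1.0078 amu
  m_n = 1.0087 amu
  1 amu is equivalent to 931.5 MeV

Total binding energy = 88 × 7.929 = 697.752 MeV
Mass defect = 697.752 MeV / (931.5 MeV/amu) = 0.7490628 amu
Constituent mass = 41(1.0078) + 47(1.0087) = 88.7287 amu
Atomic mass = 88.7287 − 0.7490628 = 87.9796372 amu ≈ 87.97964 amu (to 5 decimal places)

87.97964 amu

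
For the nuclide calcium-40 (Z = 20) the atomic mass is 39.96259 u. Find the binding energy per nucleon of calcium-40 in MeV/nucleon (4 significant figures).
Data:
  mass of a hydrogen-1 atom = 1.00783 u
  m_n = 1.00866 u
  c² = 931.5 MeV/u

8.551 MeV/nucleon

The nucleus contains 20 protons and 40 − 20 = 20 neutrons.
Σm = 20·m(¹H) + 20·m_n = 20.15660 + 20.17320 = 40.32980 u
The mass defect is 40.32980 − 39.96259 = 0.36721 u.
E_B = 0.36721 × 931.5 = 342.056 MeV
Per nucleon: 342.056 / 40 = 8.551 MeV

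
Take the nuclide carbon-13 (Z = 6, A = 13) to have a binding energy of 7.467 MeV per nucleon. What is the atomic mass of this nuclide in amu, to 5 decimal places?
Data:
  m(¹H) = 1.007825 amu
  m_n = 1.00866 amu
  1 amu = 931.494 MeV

Total binding energy = 13 × 7.467 = 97.071 MeV
Mass defect = 97.071 MeV / (931.494 MeV/amu) = 0.1042100 amu
Constituent mass = 6(1.007825) + 7(1.00866) = 13.107570 amu
Atomic mass = 13.107570 − 0.1042100 = 13.0033600 amu ≈ 13.00336 amu (to 5 decimal places)

13.00336 amu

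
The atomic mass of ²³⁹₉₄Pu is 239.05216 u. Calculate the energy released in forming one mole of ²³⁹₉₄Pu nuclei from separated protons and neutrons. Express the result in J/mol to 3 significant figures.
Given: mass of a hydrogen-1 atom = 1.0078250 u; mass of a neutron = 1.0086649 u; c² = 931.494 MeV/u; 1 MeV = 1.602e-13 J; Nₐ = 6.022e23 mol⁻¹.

Σm = 94·m(¹H) + 145·m_n = 94.7355500 + 146.2564105 = 240.9919605 u
The mass defect is 240.9919605 − 239.05216 = 1.9398005 u.
E_B = 1.9398005 × 931.494 = 1806.91 MeV
Per nucleus in joules: 1806.91 MeV × 1.602e-13 J/MeV = 2.8947e-10 J
Per mole: 2.8947e-10 J × 6.022e23 mol⁻¹ = 1.7432e+14 J/mol

1.74e+14 J/mol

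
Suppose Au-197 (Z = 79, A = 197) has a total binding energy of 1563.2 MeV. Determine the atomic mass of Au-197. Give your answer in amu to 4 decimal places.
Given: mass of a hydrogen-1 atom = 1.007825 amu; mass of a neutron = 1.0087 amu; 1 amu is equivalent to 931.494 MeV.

196.9666 amu

Mass defect = 1563.2 MeV / (931.494 MeV/amu) = 1.678164 amu
Constituent mass = 79(1.007825) + 118(1.0087) = 198.644775 amu
Atomic mass = 198.644775 − 1.678164 = 196.966611 amu ≈ 196.9666 amu (to 4 decimal places)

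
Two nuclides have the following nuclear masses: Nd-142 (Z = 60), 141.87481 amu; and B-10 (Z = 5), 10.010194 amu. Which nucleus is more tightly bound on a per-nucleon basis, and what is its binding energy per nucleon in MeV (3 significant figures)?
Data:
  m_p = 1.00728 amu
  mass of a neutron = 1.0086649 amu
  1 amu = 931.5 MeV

Nd-142: Σm = 60(1.00728) + 82(1.0086649) = 143.1473218 amu; Δm = 1.2725118 amu; E_B = 1185.3 MeV; E_B/A = 8.347 MeV
B-10: Σm = 5(1.00728) + 5(1.0086649) = 10.0797245 amu; Δm = 0.0695305 amu; E_B = 64.768 MeV; E_B/A = 6.477 MeV
Nd-142 has the higher binding energy per nucleon, so it is the more tightly bound nucleus.

Nd-142; 8.35 MeV/nucleon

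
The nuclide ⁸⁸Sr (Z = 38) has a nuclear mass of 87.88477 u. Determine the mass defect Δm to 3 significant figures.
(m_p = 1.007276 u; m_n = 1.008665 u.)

With 38 protons and 50 neutrons (A = 88):
Mass of separated nucleons = 38(1.007276) + 50(1.008665) = 38.276488 + 50.433250 = 88.709738 u
Δm = 88.709738 − 87.88477 = 0.824968 u

0.825 u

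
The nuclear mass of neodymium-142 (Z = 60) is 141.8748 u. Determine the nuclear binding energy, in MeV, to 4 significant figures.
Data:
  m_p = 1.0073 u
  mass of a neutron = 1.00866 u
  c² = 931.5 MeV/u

Z = 60, so N = A − Z = 142 − 60 = 82.
Σm = 60·m_p + 82·m_n = 60.4380 + 82.71012 = 143.14812 u
Mass defect Δm = 143.14812 − 141.8748 = 1.27332 u
E_B = 1.27332 × 931.5 = 1186.10 MeV

1186 MeV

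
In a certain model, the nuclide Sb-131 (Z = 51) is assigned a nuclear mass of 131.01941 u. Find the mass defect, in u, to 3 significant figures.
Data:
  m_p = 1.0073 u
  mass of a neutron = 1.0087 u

Mass of separated nucleons = 51(1.0073) + 80(1.0087) = 51.3723 + 80.6960 = 132.0683 u
The mass defect is 132.0683 − 131.01941 = 1.04889 u.

1.05 u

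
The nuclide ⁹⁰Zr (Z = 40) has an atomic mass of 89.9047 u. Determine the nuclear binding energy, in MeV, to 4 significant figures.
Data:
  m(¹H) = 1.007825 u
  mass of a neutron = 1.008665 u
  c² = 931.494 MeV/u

783.9 MeV

Σm = 40·m(¹H) + 50·m_n = 40.313000 + 50.433250 = 90.746250 u
The mass defect is 90.746250 − 89.9047 = 0.841550 u.
Binding energy = Δm·c² = 0.841550 × 931.494 MeV/u = 783.899 MeV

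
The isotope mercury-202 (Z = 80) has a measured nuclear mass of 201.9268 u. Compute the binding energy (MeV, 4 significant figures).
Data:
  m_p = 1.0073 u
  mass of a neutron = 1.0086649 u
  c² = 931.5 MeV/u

1597 MeV

The nucleus contains 80 protons and 202 − 80 = 122 neutrons.
Total constituent mass: 80 × 1.0073 + 122 × 1.0086649 = 203.6411178 u
The mass defect is 203.6411178 − 201.9268 = 1.7143178 u.
E_B = 1.7143178 × 931.5 = 1596.89 MeV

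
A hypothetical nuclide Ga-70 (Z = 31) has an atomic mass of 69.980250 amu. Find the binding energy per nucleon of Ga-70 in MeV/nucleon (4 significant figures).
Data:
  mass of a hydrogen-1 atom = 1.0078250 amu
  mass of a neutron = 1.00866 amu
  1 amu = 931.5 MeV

The nucleus contains 31 protons and 70 − 31 = 39 neutrons.
Σm = 31·m(¹H) + 39·m_n = 31.2425750 + 39.33774 = 70.5803150 amu
The mass defect is 70.5803150 − 69.980250 = 0.6000650 amu.
Binding energy = Δm·c² = 0.6000650 × 931.5 MeV/amu = 558.961 MeV
BE/A = 558.961 MeV / 70 = 7.985 MeV/nucleon

7.985 MeV/nucleon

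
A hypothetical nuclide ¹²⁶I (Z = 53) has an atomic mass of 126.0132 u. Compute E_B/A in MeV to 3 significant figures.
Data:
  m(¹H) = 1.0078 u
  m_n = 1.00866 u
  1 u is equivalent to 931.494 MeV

7.63 MeV/nucleon

With 53 protons and 73 neutrons (A = 126):
Total constituent mass: 53 × 1.0078 + 73 × 1.00866 = 127.04558 u
The mass defect is 127.04558 − 126.0132 = 1.03238 u.
E_B = 1.03238 × 931.494 = 961.656 MeV
Dividing by A = 126 gives 7.632 MeV per nucleon.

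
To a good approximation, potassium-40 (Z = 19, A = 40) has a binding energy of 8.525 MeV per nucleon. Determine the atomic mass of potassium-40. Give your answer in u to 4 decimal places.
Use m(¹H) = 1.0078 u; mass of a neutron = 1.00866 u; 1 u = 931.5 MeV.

Total binding energy = 40 × 8.525 = 341.000 MeV
Mass defect = 341.000 MeV / (931.5 MeV/u) = 0.366076 u
Constituent mass = 19(1.0078) + 21(1.00866) = 40.33006 u
Atomic mass = 40.33006 − 0.366076 = 39.963984 u ≈ 39.9640 u (to 4 decimal places)

39.9640 u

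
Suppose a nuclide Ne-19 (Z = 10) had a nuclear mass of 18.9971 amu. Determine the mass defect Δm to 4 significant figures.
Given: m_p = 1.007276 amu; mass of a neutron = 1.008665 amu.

Mass of separated nucleons = 10(1.007276) + 9(1.008665) = 10.072760 + 9.077985 = 19.150745 amu
Mass defect Δm = 19.150745 − 18.9971 = 0.153645 amu

0.1536 amu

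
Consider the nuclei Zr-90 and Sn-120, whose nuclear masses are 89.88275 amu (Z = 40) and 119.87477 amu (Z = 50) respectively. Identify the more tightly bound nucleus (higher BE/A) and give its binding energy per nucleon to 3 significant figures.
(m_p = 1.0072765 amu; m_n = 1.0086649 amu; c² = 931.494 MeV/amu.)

Zr-90: Σm = 40(1.0072765) + 50(1.0086649) = 90.7243050 amu; Δm = 0.8415550 amu; E_B = 783.90 MeV; E_B/A = 8.710 MeV
Sn-120: Σm = 50(1.0072765) + 70(1.0086649) = 120.9703680 amu; Δm = 1.0955980 amu; E_B = 1020.54 MeV; E_B/A = 8.5045 MeV
Zr-90 has the higher binding energy per nucleon, so it is the more tightly bound nucleus.

Zr-90; 8.71 MeV/nucleon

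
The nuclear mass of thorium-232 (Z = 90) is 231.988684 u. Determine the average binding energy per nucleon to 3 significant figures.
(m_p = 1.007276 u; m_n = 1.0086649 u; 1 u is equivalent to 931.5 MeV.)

With 90 protons and 142 neutrons (A = 232):
Total constituent mass: 90 × 1.007276 + 142 × 1.0086649 = 233.8852558 u
Δm = 233.8852558 − 231.988684 = 1.8965718 u
Binding energy = Δm·c² = 1.8965718 × 931.5 MeV/u = 1766.66 MeV
Per nucleon: 1766.66 / 232 = 7.6149 MeV

7.61 MeV/nucleon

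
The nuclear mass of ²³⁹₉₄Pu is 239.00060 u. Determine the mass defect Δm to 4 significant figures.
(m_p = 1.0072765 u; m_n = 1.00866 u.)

1.939 u

With 94 protons and 145 neutrons (A = 239):
Σm = 94·m_p + 145·m_n = 94.6839910 + 146.25570 = 240.9396910 u
Mass defect Δm = 240.9396910 − 239.00060 = 1.9390910 u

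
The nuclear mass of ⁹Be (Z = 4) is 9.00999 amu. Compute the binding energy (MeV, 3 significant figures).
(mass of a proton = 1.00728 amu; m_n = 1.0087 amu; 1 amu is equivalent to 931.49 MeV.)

58.3 MeV

Mass of separated nucleons = 4(1.00728) + 5(1.0087) = 4.02912 + 5.0435 = 9.07262 amu
Δm = 9.07262 − 9.00999 = 0.06263 amu
Binding energy = Δm·c² = 0.06263 × 931.49 MeV/amu = 58.3392 MeV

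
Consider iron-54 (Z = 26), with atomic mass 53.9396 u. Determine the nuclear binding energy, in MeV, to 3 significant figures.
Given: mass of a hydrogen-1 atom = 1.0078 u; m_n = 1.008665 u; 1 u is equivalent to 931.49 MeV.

Σm = 26·m(¹H) + 28·m_n = 26.2028 + 28.242620 = 54.445420 u
The mass defect is 54.445420 − 53.9396 = 0.505820 u.
Converting to energy: 0.505820 u × 931.49 MeV/u = 471.166 MeV

471 MeV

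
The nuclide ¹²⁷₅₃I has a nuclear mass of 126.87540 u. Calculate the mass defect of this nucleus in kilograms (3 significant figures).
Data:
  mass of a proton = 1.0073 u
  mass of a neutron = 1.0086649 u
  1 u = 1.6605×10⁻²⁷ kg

Z = 53, so N = A − Z = 127 − 53 = 74.
Mass of separated nucleons = 53(1.0073) + 74(1.0086649) = 53.3869 + 74.6412026 = 128.0281026 u
Mass defect Δm = 128.0281026 − 126.87540 = 1.1527026 u
In SI units: 1.1527026 u × 1.6605×10⁻²⁷ kg/u = 1.9141e-27 kg

1.91e-27 kg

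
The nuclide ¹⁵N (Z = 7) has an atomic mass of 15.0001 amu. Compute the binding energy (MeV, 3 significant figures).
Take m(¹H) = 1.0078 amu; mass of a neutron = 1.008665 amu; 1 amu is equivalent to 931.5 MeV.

115 MeV

Z = 7, so N = A − Z = 15 − 7 = 8.
Mass of separated nucleons = 7(1.0078) + 8(1.008665) = 7.0546 + 8.069320 = 15.123920 amu
Mass defect Δm = 15.123920 − 15.0001 = 0.123820 amu
Binding energy = Δm·c² = 0.123820 × 931.5 MeV/amu = 115.338 MeV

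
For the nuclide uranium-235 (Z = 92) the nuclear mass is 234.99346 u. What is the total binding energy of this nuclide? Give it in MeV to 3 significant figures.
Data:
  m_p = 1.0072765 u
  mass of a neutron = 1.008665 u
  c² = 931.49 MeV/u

1780 MeV

Z = 92, so N = A − Z = 235 − 92 = 143.
Mass of separated nucleons = 92(1.0072765) + 143(1.008665) = 92.6694380 + 144.239095 = 236.9085330 u
Δm = 236.9085330 − 234.99346 = 1.9150730 u
Binding energy = Δm·c² = 1.9150730 × 931.49 MeV/u = 1783.87 MeV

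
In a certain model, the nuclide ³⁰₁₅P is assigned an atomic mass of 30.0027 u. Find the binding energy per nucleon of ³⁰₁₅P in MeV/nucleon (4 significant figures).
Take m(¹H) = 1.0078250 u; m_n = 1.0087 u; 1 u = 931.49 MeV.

7.613 MeV/nucleon

Mass of separated nucleons = 15(1.0078250) + 15(1.0087) = 15.1173750 + 15.1305 = 30.2478750 u
The mass defect is 30.2478750 − 30.0027 = 0.2451750 u.
Binding energy = Δm·c² = 0.2451750 × 931.49 MeV/u = 228.378 MeV
Dividing by A = 30 gives 7.613 MeV per nucleon.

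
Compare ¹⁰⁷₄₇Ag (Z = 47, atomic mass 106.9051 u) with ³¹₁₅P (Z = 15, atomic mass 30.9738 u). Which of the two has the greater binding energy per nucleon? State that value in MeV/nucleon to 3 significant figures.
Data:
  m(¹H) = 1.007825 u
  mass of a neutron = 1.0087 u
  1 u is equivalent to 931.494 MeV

¹⁰⁷₄₇Ag; 8.57 MeV/nucleon

¹⁰⁷₄₇Ag: Σm = 47(1.007825) + 60(1.0087) = 107.889775 u; Δm = 0.984675 u; E_B = 917.22 MeV; E_B/A = 8.572 MeV
³¹₁₅P: Σm = 15(1.007825) + 16(1.0087) = 31.256575 u; Δm = 0.282775 u; E_B = 263.40 MeV; E_B/A = 8.497 MeV
¹⁰⁷₄₇Ag has the higher binding energy per nucleon, so it is the more tightly bound nucleus.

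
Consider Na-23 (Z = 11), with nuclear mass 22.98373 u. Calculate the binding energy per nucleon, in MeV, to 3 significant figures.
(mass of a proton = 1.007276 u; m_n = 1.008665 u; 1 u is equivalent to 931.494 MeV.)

Mass of separated nucleons = 11(1.007276) + 12(1.008665) = 11.080036 + 12.103980 = 23.184016 u
Mass defect Δm = 23.184016 − 22.98373 = 0.200286 u
E_B = 0.200286 × 931.494 = 186.565 MeV
Per nucleon: 186.565 / 23 = 8.112 MeV

8.11 MeV/nucleon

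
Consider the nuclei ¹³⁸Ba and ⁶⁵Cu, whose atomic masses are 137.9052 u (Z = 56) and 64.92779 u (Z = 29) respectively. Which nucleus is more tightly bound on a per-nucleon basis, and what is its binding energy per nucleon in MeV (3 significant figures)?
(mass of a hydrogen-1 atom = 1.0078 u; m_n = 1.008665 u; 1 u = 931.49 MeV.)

¹³⁸Ba: Σm = 56(1.0078) + 82(1.008665) = 139.147330 u; Δm = 1.242130 u; E_B = 1157.0 MeV; E_B/A = 8.384 MeV
⁶⁵Cu: Σm = 29(1.0078) + 36(1.008665) = 65.538140 u; Δm = 0.610350 u; E_B = 568.53 MeV; E_B/A = 8.747 MeV
⁶⁵Cu has the higher binding energy per nucleon, so it is the more tightly bound nucleus.

⁶⁵Cu; 8.75 MeV/nucleon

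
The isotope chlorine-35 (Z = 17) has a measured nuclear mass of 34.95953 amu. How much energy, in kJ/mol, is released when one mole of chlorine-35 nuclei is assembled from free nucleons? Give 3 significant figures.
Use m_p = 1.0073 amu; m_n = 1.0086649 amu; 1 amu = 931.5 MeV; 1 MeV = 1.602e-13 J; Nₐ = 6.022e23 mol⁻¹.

Mass of separated nucleons = 17(1.0073) + 18(1.0086649) = 17.1241 + 18.1559682 = 35.2800682 amu
Mass defect Δm = 35.2800682 − 34.95953 = 0.3205382 amu
Binding energy = Δm·c² = 0.3205382 × 931.5 MeV/amu = 298.581 MeV
Per nucleus in joules: 298.581 MeV × 1.602e-13 J/MeV = 4.7833e-11 J
Per mole: 4.7833e-11 J × 6.022e23 mol⁻¹ = 2.8805e+13 J/mol

2.88e+10 kJ/mol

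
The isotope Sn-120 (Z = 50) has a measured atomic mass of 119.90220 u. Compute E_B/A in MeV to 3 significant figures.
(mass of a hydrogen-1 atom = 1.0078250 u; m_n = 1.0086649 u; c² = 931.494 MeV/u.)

Total constituent mass: 50 × 1.0078250 + 70 × 1.0086649 = 120.9977930 u
The mass defect is 120.9977930 − 119.90220 = 1.0955930 u.
Binding energy = Δm·c² = 1.0955930 × 931.494 MeV/u = 1020.538 MeV
Per nucleon: 1020.538 / 120 = 8.504 MeV

8.50 MeV/nucleon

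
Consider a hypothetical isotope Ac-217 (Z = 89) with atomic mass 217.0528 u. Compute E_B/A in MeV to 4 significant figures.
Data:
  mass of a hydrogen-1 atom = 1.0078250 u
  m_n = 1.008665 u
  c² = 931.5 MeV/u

7.524 MeV/nucleon

The nucleus contains 89 protons and 217 − 89 = 128 neutrons.
Mass of separated nucleons = 89(1.0078250) + 128(1.008665) = 89.6964250 + 129.109120 = 218.8055450 u
Mass defect Δm = 218.8055450 − 217.0528 = 1.7527450 u
Binding energy = Δm·c² = 1.7527450 × 931.5 MeV/u = 1632.68 MeV
BE/A = 1632.68 MeV / 217 = 7.524 MeV/nucleon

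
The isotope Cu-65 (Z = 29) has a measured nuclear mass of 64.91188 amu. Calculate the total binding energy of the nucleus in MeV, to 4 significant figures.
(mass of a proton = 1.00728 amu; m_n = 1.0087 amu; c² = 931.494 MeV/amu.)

570.5 MeV

Total constituent mass: 29 × 1.00728 + 36 × 1.0087 = 65.52432 amu
The mass defect is 65.52432 − 64.91188 = 0.61244 amu.
Converting to energy: 0.61244 amu × 931.494 MeV/amu = 570.484 MeV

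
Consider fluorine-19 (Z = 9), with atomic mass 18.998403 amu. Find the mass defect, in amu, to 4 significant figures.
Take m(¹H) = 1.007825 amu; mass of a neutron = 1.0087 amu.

0.1590 amu

Z = 9, so N = A − Z = 19 − 9 = 10.
Σm = 9·m(¹H) + 10·m_n = 9.070425 + 10.0870 = 19.157425 amu
Δm = 19.157425 − 18.998403 = 0.159022 amu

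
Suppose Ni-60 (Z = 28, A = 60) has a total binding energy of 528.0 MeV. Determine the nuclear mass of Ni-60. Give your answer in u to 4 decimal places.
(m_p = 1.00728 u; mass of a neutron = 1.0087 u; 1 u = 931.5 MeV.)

Mass defect = 528.0 MeV / (931.5 MeV/u) = 0.566828 u
Constituent mass = 28(1.00728) + 32(1.0087) = 60.48224 u
Nuclear mass = 60.48224 − 0.566828 = 59.915412 u ≈ 59.9154 u (to 4 decimal places)

59.9154 u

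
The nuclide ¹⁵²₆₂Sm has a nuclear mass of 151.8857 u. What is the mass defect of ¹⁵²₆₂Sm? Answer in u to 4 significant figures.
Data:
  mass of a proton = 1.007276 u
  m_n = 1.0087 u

1.348 u

Mass of separated nucleons = 62(1.007276) + 90(1.0087) = 62.451112 + 90.7830 = 153.234112 u
Δm = 153.234112 − 151.8857 = 1.348412 u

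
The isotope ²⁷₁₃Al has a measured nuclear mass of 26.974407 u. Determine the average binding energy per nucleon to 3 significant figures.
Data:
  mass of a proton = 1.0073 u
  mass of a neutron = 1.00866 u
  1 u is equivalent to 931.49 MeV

Z = 13, so N = A − Z = 27 − 13 = 14.
Σm = 13·m_p + 14·m_n = 13.0949 + 14.12124 = 27.21614 u
Mass defect Δm = 27.21614 − 26.974407 = 0.241733 u
Binding energy = Δm·c² = 0.241733 × 931.49 MeV/u = 225.172 MeV
Dividing by A = 27 gives 8.340 MeV per nucleon.

8.34 MeV/nucleon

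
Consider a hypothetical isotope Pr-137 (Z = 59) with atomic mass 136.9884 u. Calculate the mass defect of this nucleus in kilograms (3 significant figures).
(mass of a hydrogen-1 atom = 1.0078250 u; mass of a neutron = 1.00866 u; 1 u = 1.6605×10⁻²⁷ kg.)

Σm = 59·m(¹H) + 78·m_n = 59.4616750 + 78.67548 = 138.1371550 u
Δm = 138.1371550 − 136.9884 = 1.1487550 u
In SI units: 1.1487550 u × 1.6605×10⁻²⁷ kg/u = 1.9075e-27 kg

1.91e-27 kg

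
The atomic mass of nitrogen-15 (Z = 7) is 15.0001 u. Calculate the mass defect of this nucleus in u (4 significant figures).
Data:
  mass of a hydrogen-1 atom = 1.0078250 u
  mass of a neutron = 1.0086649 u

0.1240 u

Total constituent mass: 7 × 1.0078250 + 8 × 1.0086649 = 15.1240942 u
Mass defect Δm = 15.1240942 − 15.0001 = 0.1239942 u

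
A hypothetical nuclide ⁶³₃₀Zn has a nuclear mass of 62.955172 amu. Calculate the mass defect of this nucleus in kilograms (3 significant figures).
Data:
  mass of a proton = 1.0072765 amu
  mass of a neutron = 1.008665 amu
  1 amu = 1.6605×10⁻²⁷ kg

The nucleus contains 30 protons and 63 − 30 = 33 neutrons.
Σm = 30·m_p + 33·m_n = 30.2182950 + 33.285945 = 63.5042400 amu
The mass defect is 63.5042400 − 62.955172 = 0.5490680 amu.
In SI units: 0.5490680 amu × 1.6605×10⁻²⁷ kg/amu = 9.1173e-28 kg

9.12e-28 kg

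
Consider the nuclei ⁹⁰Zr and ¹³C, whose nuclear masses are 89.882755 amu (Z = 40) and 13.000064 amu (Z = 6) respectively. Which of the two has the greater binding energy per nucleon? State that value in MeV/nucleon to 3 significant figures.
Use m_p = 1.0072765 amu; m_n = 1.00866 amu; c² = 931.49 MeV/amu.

⁹⁰Zr: Σm = 40(1.0072765) + 50(1.00866) = 90.7240600 amu; Δm = 0.8413050 amu; E_B = 783.67 MeV; E_B/A = 8.707 MeV
¹³C: Σm = 6(1.0072765) + 7(1.00866) = 13.1042790 amu; Δm = 0.1042150 amu; E_B = 97.075 MeV; E_B/A = 7.467 MeV
⁹⁰Zr has the higher binding energy per nucleon, so it is the more tightly bound nucleus.

⁹⁰Zr; 8.71 MeV/nucleon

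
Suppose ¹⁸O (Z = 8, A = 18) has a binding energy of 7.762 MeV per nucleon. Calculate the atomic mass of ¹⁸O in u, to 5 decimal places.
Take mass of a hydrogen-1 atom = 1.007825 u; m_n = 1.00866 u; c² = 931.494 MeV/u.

17.99921 u

Total binding energy = 18 × 7.762 = 139.716 MeV
Mass defect = 139.716 MeV / (931.494 MeV/u) = 0.1499913 u
Constituent mass = 8(1.007825) + 10(1.00866) = 18.149200 u
Atomic mass = 18.149200 − 0.1499913 = 17.9992087 u ≈ 17.99921 u (to 5 decimal places)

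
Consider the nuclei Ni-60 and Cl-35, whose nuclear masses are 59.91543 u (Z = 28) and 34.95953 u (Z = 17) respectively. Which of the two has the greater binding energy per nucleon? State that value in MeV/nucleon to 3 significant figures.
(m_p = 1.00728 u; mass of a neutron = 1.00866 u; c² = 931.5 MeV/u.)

Ni-60: Σm = 28(1.00728) + 32(1.00866) = 60.48096 u; Δm = 0.56553 u; E_B = 526.79 MeV; E_B/A = 8.780 MeV
Cl-35: Σm = 17(1.00728) + 18(1.00866) = 35.27964 u; Δm = 0.32011 u; E_B = 298.18 MeV; E_B/A = 8.519 MeV
Ni-60 has the higher binding energy per nucleon, so it is the more tightly bound nucleus.

Ni-60; 8.78 MeV/nucleon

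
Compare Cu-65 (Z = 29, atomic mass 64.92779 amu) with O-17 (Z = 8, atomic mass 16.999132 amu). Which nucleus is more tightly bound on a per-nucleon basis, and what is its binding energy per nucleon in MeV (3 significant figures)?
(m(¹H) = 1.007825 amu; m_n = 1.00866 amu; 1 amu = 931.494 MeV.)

Cu-65: Σm = 29(1.007825) + 36(1.00866) = 65.538685 amu; Δm = 0.610895 amu; E_B = 569.045 MeV; E_B/A = 8.7545 MeV
O-17: Σm = 8(1.007825) + 9(1.00866) = 17.140540 amu; Δm = 0.141408 amu; E_B = 131.72 MeV; E_B/A = 7.748 MeV
Cu-65 has the higher binding energy per nucleon, so it is the more tightly bound nucleus.

Cu-65; 8.75 MeV/nucleon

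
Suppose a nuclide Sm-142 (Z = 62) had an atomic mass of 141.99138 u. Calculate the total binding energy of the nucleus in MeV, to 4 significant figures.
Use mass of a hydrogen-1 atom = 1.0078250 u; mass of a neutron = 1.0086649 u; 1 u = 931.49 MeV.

Total constituent mass: 62 × 1.0078250 + 80 × 1.0086649 = 143.1783420 u
Mass defect Δm = 143.1783420 − 141.99138 = 1.1869620 u
E_B = 1.1869620 × 931.49 = 1105.64 MeV

1106 MeV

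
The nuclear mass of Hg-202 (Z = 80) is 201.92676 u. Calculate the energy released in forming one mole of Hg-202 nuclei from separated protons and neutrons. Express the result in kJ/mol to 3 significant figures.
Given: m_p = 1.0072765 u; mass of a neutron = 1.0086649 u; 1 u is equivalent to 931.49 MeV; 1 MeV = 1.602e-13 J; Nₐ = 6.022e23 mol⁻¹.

With 80 protons and 122 neutrons (A = 202):
Total constituent mass: 80 × 1.0072765 + 122 × 1.0086649 = 203.6392378 u
The mass defect is 203.6392378 − 201.92676 = 1.7124778 u.
E_B = 1.7124778 × 931.49 = 1595.16 MeV
Per nucleus in joules: 1595.16 MeV × 1.602e-13 J/MeV = 2.5554e-10 J
Per mole: 2.5554e-10 J × 6.022e23 mol⁻¹ = 1.5389e+14 J/mol

1.54e+11 kJ/mol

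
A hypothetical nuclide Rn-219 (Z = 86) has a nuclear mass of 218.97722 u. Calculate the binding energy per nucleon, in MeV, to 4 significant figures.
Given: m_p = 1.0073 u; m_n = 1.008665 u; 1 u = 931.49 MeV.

7.669 MeV/nucleon

With 86 protons and 133 neutrons (A = 219):
Σm = 86·m_p + 133·m_n = 86.6278 + 134.152445 = 220.780245 u
The mass defect is 220.780245 − 218.97722 = 1.803025 u.
Binding energy = Δm·c² = 1.803025 × 931.49 MeV/u = 1679.50 MeV
BE/A = 1679.50 MeV / 219 = 7.669 MeV/nucleon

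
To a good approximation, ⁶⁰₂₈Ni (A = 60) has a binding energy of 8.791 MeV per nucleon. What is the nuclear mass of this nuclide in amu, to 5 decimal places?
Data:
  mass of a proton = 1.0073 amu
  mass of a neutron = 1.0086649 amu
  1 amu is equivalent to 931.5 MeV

Total binding energy = 60 × 8.791 = 527.460 MeV
Mass defect = 527.460 MeV / (931.5 MeV/amu) = 0.5662480 amu
Constituent mass = 28(1.0073) + 32(1.0086649) = 60.4816768 amu
Nuclear mass = 60.4816768 − 0.5662480 = 59.9154288 amu ≈ 59.91543 amu (to 5 decimal places)

59.91543 amu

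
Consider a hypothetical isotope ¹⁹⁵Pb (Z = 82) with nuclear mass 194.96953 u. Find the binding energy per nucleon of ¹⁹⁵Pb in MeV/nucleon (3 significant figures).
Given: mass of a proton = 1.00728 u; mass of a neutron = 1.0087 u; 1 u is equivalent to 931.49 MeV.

7.69 MeV/nucleon

Σm = 82·m_p + 113·m_n = 82.59696 + 113.9831 = 196.58006 u
Δm = 196.58006 − 194.96953 = 1.61053 u
Binding energy = Δm·c² = 1.61053 × 931.49 MeV/u = 1500.19 MeV
BE/A = 1500.19 MeV / 195 = 7.693 MeV/nucleon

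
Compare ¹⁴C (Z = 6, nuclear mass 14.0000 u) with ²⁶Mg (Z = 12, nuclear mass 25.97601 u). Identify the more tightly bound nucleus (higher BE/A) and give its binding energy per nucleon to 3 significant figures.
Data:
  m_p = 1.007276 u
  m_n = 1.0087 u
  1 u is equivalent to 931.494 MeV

¹⁴C: Σm = 6(1.007276) + 8(1.0087) = 14.113256 u; Δm = 0.113256 u; E_B = 105.50 MeV; E_B/A = 7.536 MeV
²⁶Mg: Σm = 12(1.007276) + 14(1.0087) = 26.209112 u; Δm = 0.233102 u; E_B = 217.13 MeV; E_B/A = 8.351 MeV
²⁶Mg has the higher binding energy per nucleon, so it is the more tightly bound nucleus.

²⁶Mg; 8.35 MeV/nucleon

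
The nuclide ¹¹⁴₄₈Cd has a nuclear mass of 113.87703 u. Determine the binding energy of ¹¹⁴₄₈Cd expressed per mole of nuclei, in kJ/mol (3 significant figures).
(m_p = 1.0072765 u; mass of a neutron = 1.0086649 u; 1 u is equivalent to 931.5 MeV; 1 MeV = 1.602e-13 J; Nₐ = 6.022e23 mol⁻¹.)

9.38e+10 kJ/mol

Σm = 48·m_p + 66·m_n = 48.3492720 + 66.5718834 = 114.9211554 u
Mass defect Δm = 114.9211554 − 113.87703 = 1.0441254 u
Converting to energy: 1.0441254 u × 931.5 MeV/u = 972.603 MeV
Per nucleus in joules: 972.603 MeV × 1.602e-13 J/MeV = 1.5581e-10 J
Per mole: 1.5581e-10 J × 6.022e23 mol⁻¹ = 9.3829e+13 J/mol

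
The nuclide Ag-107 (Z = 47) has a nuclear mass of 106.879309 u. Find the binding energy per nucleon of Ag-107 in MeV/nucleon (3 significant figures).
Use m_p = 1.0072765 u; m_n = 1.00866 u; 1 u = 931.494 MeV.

With 47 protons and 60 neutrons (A = 107):
Σm = 47·m_p + 60·m_n = 47.3419955 + 60.51960 = 107.8615955 u
Δm = 107.8615955 − 106.879309 = 0.9822865 u
Binding energy = Δm·c² = 0.9822865 × 931.494 MeV/u = 914.994 MeV
Dividing by A = 107 gives 8.551 MeV per nucleon.

8.55 MeV/nucleon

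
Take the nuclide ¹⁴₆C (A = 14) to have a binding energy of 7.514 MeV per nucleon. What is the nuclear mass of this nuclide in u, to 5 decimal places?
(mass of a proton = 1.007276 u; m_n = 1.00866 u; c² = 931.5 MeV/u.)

14.00000 u

Total binding energy = 14 × 7.514 = 105.196 MeV
Mass defect = 105.196 MeV / (931.5 MeV/u) = 0.1129318 u
Constituent mass = 6(1.007276) + 8(1.00866) = 14.112936 u
Nuclear mass = 14.112936 − 0.1129318 = 14.0000042 u ≈ 14.00000 u (to 5 decimal places)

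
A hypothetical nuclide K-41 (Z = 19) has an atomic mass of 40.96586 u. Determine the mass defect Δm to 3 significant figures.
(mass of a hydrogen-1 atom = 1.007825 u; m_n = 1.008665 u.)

Mass of separated nucleons = 19(1.007825) + 22(1.008665) = 19.148675 + 22.190630 = 41.339305 u
Δm = 41.339305 − 40.96586 = 0.373445 u

0.373 u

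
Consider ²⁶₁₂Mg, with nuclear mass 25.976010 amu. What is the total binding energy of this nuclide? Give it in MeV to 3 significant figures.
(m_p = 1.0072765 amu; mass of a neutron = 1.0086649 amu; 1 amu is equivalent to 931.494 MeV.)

The nucleus contains 12 protons and 26 − 12 = 14 neutrons.
Mass of separated nucleons = 12(1.0072765) + 14(1.0086649) = 12.0873180 + 14.1213086 = 26.2086266 amu
Δm = 26.2086266 − 25.976010 = 0.2326166 amu
Binding energy = Δm·c² = 0.2326166 × 931.494 MeV/amu = 216.681 MeV

217 MeV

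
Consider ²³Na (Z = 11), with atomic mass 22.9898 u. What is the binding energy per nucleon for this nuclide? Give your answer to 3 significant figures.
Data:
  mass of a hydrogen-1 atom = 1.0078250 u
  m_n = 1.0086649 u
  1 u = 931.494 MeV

8.11 MeV/nucleon

Mass of separated nucleons = 11(1.0078250) + 12(1.0086649) = 11.0860750 + 12.1039788 = 23.1900538 u
The mass defect is 23.1900538 − 22.9898 = 0.2002538 u.
Converting to energy: 0.2002538 u × 931.494 MeV/u = 186.535 MeV
Dividing by A = 23 gives 8.110 MeV per nucleon.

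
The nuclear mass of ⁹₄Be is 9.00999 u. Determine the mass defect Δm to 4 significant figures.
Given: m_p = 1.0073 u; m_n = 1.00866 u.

0.06251 u

The nucleus contains 4 protons and 9 − 4 = 5 neutrons.
Mass of separated nucleons = 4(1.0073) + 5(1.00866) = 4.0292 + 5.04330 = 9.07250 u
Δm = 9.07250 − 9.00999 = 0.06251 u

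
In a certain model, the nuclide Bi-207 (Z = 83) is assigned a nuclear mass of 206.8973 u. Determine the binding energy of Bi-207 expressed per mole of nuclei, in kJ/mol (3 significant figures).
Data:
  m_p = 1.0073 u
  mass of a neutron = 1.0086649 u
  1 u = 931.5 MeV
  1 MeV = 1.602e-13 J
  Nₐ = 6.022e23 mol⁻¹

1.60e+11 kJ/mol

With 83 protons and 124 neutrons (A = 207):
Σm = 83·m_p + 124·m_n = 83.6059 + 125.0744476 = 208.6803476 u
The mass defect is 208.6803476 − 206.8973 = 1.7830476 u.
Converting to energy: 1.7830476 u × 931.5 MeV/u = 1660.91 MeV
Per nucleus in joules: 1660.91 MeV × 1.602e-13 J/MeV = 2.6608e-10 J
Per mole: 2.6608e-10 J × 6.022e23 mol⁻¹ = 1.6023e+14 J/mol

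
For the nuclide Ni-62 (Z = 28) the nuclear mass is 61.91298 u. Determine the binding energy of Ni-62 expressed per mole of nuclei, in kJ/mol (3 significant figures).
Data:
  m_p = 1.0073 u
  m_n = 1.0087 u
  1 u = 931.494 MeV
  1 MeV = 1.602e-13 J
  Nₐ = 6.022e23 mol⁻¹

Z = 28, so N = A − Z = 62 − 28 = 34.
Total constituent mass: 28 × 1.0073 + 34 × 1.0087 = 62.5002 u
The mass defect is 62.5002 − 61.91298 = 0.58722 u.
E_B = 0.58722 × 931.494 = 546.992 MeV
Per nucleus in joules: 546.992 MeV × 1.602e-13 J/MeV = 8.7628e-11 J
Per mole: 8.7628e-11 J × 6.022e23 mol⁻¹ = 5.2770e+13 J/mol

5.28e+10 kJ/mol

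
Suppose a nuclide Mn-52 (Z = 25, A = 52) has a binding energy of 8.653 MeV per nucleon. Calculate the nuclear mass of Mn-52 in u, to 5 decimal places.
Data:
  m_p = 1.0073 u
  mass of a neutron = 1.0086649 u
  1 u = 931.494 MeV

Total binding energy = 52 × 8.653 = 449.956 MeV
Mass defect = 449.956 MeV / (931.494 MeV/u) = 0.4830477 u
Constituent mass = 25(1.0073) + 27(1.0086649) = 52.4164523 u
Nuclear mass = 52.4164523 − 0.4830477 = 51.9334046 u ≈ 51.93340 u (to 5 decimal places)

51.93340 u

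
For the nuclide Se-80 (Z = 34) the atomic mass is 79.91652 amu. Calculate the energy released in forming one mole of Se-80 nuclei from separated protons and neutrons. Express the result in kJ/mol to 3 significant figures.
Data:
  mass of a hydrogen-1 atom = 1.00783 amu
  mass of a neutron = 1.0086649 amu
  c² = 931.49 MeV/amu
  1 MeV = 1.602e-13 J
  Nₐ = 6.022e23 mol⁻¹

Total constituent mass: 34 × 1.00783 + 46 × 1.0086649 = 80.6648054 amu
The mass defect is 80.6648054 − 79.91652 = 0.7482854 amu.
Converting to energy: 0.7482854 amu × 931.49 MeV/amu = 697.020 MeV
Per nucleus in joules: 697.020 MeV × 1.602e-13 J/MeV = 1.1166e-10 J
Per mole: 1.1166e-10 J × 6.022e23 mol⁻¹ = 6.7242e+13 J/mol

6.72e+10 kJ/mol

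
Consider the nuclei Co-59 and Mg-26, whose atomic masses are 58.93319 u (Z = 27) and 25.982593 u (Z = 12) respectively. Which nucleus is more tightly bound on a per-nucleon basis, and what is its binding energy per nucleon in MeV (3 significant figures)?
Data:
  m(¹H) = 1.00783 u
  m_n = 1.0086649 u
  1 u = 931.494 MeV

Co-59: Σm = 27(1.00783) + 32(1.0086649) = 59.4886868 u; Δm = 0.5554968 u; E_B = 517.44 MeV; E_B/A = 8.770 MeV
Mg-26: Σm = 12(1.00783) + 14(1.0086649) = 26.2152686 u; Δm = 0.2326756 u; E_B = 216.74 MeV; E_B/A = 8.336 MeV
Co-59 has the higher binding energy per nucleon, so it is the more tightly bound nucleus.

Co-59; 8.77 MeV/nucleon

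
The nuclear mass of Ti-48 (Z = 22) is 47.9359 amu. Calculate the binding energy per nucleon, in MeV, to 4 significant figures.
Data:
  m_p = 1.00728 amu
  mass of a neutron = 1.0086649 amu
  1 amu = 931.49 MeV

8.724 MeV/nucleon

Mass of separated nucleons = 22(1.00728) + 26(1.0086649) = 22.16016 + 26.2252874 = 48.3854474 amu
Mass defect Δm = 48.3854474 − 47.9359 = 0.4495474 amu
E_B = 0.4495474 × 931.49 = 418.749 MeV
Per nucleon: 418.749 / 48 = 8.724 MeV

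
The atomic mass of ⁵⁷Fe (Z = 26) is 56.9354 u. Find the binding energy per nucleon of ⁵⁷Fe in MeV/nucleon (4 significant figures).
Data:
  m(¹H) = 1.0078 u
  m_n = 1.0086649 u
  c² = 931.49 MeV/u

Z = 26, so N = A − Z = 57 − 26 = 31.
Σm = 26·m(¹H) + 31·m_n = 26.2028 + 31.2686119 = 57.4714119 u
Δm = 57.4714119 − 56.9354 = 0.5360119 u
E_B = 0.5360119 × 931.49 = 499.290 MeV
BE/A = 499.290 MeV / 57 = 8.759 MeV/nucleon

8.759 MeV/nucleon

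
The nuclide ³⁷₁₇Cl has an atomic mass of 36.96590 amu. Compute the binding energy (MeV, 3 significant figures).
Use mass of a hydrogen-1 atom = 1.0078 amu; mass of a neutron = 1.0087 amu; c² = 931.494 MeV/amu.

317 MeV

Z = 17, so N = A − Z = 37 − 17 = 20.
Σm = 17·m(¹H) + 20·m_n = 17.1326 + 20.1740 = 37.3066 amu
Mass defect Δm = 37.3066 − 36.96590 = 0.34070 amu
Binding energy = Δm·c² = 0.34070 × 931.494 MeV/amu = 317.360 MeV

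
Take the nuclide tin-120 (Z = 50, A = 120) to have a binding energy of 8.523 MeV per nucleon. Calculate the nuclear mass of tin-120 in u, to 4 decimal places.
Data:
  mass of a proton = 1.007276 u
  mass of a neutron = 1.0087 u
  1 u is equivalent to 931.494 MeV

119.8748 u

Total binding energy = 120 × 8.523 = 1022.760 MeV
Mass defect = 1022.760 MeV / (931.494 MeV/u) = 1.097978 u
Constituent mass = 50(1.007276) + 70(1.0087) = 120.972800 u
Nuclear mass = 120.972800 − 1.097978 = 119.874822 u ≈ 119.8748 u (to 4 decimal places)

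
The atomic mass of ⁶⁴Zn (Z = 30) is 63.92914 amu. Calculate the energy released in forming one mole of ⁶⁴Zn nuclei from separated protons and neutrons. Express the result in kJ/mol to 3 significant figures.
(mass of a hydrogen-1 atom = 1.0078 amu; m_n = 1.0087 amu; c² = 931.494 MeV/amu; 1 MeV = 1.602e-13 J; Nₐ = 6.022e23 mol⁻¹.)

With 30 protons and 34 neutrons (A = 64):
Σm = 30·m(¹H) + 34·m_n = 30.2340 + 34.2958 = 64.5298 amu
Δm = 64.5298 − 63.92914 = 0.60066 amu
Converting to energy: 0.60066 amu × 931.494 MeV/amu = 559.511 MeV
Per nucleus in joules: 559.511 MeV × 1.602e-13 J/MeV = 8.9634e-11 J
Per mole: 8.9634e-11 J × 6.022e23 mol⁻¹ = 5.3978e+13 J/mol

5.40e+10 kJ/mol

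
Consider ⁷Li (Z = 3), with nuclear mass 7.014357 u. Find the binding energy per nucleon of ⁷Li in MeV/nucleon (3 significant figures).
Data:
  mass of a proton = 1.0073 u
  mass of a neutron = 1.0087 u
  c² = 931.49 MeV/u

5.63 MeV/nucleon

Σm = 3·m_p + 4·m_n = 3.0219 + 4.0348 = 7.0567 u
The mass defect is 7.0567 − 7.014357 = 0.042343 u.
E_B = 0.042343 × 931.49 = 39.4421 MeV
BE/A = 39.4421 MeV / 7 = 5.6346 MeV/nucleon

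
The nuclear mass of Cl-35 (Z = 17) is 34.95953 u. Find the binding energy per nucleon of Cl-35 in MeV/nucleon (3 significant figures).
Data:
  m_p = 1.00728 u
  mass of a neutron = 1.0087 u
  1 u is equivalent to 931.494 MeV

Σm = 17·m_p + 18·m_n = 17.12376 + 18.1566 = 35.28036 u
The mass defect is 35.28036 − 34.95953 = 0.32083 u.
Binding energy = Δm·c² = 0.32083 × 931.494 MeV/u = 298.851 MeV
Per nucleon: 298.851 / 35 = 8.539 MeV

8.54 MeV/nucleon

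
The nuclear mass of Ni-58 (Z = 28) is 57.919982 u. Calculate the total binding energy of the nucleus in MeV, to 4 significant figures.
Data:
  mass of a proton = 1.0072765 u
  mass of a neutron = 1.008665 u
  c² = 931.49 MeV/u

506.5 MeV

With 28 protons and 30 neutrons (A = 58):
Mass of separated nucleons = 28(1.0072765) + 30(1.008665) = 28.2037420 + 30.259950 = 58.4636920 u
The mass defect is 58.4636920 − 57.919982 = 0.5437100 u.
Binding energy = Δm·c² = 0.5437100 × 931.49 MeV/u = 506.460 MeV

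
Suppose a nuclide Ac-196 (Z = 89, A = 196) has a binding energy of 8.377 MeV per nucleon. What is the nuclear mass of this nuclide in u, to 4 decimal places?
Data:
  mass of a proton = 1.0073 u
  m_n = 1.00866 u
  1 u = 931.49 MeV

195.8137 u

Total binding energy = 196 × 8.377 = 1641.892 MeV
Mass defect = 1641.892 MeV / (931.49 MeV/u) = 1.762651 u
Constituent mass = 89(1.0073) + 107(1.00866) = 197.57632 u
Nuclear mass = 197.57632 − 1.762651 = 195.813669 u ≈ 195.8137 u (to 4 decimal places)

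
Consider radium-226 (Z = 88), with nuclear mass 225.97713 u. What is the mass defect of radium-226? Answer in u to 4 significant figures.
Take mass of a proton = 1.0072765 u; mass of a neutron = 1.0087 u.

1.864 u

Z = 88, so N = A − Z = 226 − 88 = 138.
Σm = 88·m_p + 138·m_n = 88.6403320 + 139.2006 = 227.8409320 u
Δm = 227.8409320 − 225.97713 = 1.8638020 u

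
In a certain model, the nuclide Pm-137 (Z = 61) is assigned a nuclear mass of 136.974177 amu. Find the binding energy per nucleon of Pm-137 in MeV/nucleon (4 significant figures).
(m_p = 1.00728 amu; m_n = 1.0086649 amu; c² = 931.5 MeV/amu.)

With 61 protons and 76 neutrons (A = 137):
Σm = 61·m_p + 76·m_n = 61.44408 + 76.6585324 = 138.1026124 amu
Mass defect Δm = 138.1026124 − 136.974177 = 1.1284354 amu
Binding energy = Δm·c² = 1.1284354 × 931.5 MeV/amu = 1051.14 MeV
BE/A = 1051.14 MeV / 137 = 7.673 MeV/nucleon

7.673 MeV/nucleon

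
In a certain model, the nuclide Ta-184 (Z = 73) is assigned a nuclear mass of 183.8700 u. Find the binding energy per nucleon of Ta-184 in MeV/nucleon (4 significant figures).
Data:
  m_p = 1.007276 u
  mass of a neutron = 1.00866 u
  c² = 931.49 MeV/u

The nucleus contains 73 protons and 184 − 73 = 111 neutrons.
Σm = 73·m_p + 111·m_n = 73.531148 + 111.96126 = 185.492408 u
Δm = 185.492408 − 183.8700 = 1.622408 u
Converting to energy: 1.622408 u × 931.49 MeV/u = 1511.26 MeV
BE/A = 1511.26 MeV / 184 = 8.213 MeV/nucleon

8.213 MeV/nucleon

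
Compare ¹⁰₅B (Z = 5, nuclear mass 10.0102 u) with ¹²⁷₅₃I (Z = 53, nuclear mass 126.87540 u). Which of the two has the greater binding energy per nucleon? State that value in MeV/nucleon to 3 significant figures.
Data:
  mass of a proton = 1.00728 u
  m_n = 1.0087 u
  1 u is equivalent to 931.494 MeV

¹⁰₅B: Σm = 5(1.00728) + 5(1.0087) = 10.07990 u; Δm = 0.06970 u; E_B = 64.925 MeV; E_B/A = 6.493 MeV
¹²⁷₅₃I: Σm = 53(1.00728) + 74(1.0087) = 128.02964 u; Δm = 1.15424 u; E_B = 1075.2 MeV; E_B/A = 8.466 MeV
¹²⁷₅₃I has the higher binding energy per nucleon, so it is the more tightly bound nucleus.

¹²⁷₅₃I; 8.47 MeV/nucleon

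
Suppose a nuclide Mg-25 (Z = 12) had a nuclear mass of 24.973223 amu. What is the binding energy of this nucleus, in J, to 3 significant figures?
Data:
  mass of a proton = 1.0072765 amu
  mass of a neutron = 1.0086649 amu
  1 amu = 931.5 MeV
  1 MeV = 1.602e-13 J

Σm = 12·m_p + 13·m_n = 12.0873180 + 13.1126437 = 25.1999617 amu
Δm = 25.1999617 − 24.973223 = 0.2267387 amu
Binding energy = Δm·c² = 0.2267387 × 931.5 MeV/amu = 211.207 MeV
In joules: 211.207 MeV × 1.602e-13 J/MeV = 3.3835e-11 J

3.38e-11 J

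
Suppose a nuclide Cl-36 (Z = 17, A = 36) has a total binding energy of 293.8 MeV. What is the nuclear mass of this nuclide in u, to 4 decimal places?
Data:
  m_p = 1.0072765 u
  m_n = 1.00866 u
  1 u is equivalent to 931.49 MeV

Mass defect = 293.8 MeV / (931.49 MeV/u) = 0.315409 u
Constituent mass = 17(1.0072765) + 19(1.00866) = 36.2882405 u
Nuclear mass = 36.2882405 − 0.315409 = 35.9728315 u ≈ 35.9728 u (to 4 decimal places)

35.9728 u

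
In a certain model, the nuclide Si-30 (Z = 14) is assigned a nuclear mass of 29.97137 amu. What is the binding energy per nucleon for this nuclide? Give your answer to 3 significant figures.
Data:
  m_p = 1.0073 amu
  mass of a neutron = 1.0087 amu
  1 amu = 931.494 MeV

With 14 protons and 16 neutrons (A = 30):
Σm = 14·m_p + 16·m_n = 14.1022 + 16.1392 = 30.2414 amu
The mass defect is 30.2414 − 29.97137 = 0.27003 amu.
E_B = 0.27003 × 931.494 = 251.531 MeV
Dividing by A = 30 gives 8.384 MeV per nucleon.

8.38 MeV/nucleon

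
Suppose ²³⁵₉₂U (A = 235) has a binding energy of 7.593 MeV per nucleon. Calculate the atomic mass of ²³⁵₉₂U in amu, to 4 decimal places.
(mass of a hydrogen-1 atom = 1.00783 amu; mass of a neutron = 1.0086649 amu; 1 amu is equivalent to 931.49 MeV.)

235.0438 amu

Total binding energy = 235 × 7.593 = 1784.355 MeV
Mass defect = 1784.355 MeV / (931.49 MeV/amu) = 1.915592 amu
Constituent mass = 92(1.00783) + 143(1.0086649) = 236.9594407 amu
Atomic mass = 236.9594407 − 1.915592 = 235.0438487 amu ≈ 235.0438 amu (to 4 decimal places)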